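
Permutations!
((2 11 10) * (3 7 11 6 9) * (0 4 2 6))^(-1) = (0 2 4)(3 9 6 10 11 7) = [2, 1, 4, 9, 0, 5, 10, 3, 8, 6, 11, 7]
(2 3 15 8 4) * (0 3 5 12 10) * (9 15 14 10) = (0 3 14 10)(2 5 12 9 15 8 4) = [3, 1, 5, 14, 2, 12, 6, 7, 4, 15, 0, 11, 9, 13, 10, 8]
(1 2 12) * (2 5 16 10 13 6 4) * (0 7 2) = [7, 5, 12, 3, 0, 16, 4, 2, 8, 9, 13, 11, 1, 6, 14, 15, 10] = (0 7 2 12 1 5 16 10 13 6 4)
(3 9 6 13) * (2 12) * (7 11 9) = (2 12)(3 7 11 9 6 13) = [0, 1, 12, 7, 4, 5, 13, 11, 8, 6, 10, 9, 2, 3]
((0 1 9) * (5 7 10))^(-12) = (10) = [0, 1, 2, 3, 4, 5, 6, 7, 8, 9, 10]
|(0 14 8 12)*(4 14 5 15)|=|(0 5 15 4 14 8 12)|=7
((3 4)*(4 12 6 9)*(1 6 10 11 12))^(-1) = [0, 3, 2, 4, 9, 5, 1, 7, 8, 6, 12, 10, 11] = (1 3 4 9 6)(10 12 11)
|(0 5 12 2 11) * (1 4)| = 10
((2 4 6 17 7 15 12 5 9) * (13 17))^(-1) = [0, 1, 9, 3, 2, 12, 4, 17, 8, 5, 10, 11, 15, 6, 14, 7, 16, 13] = (2 9 5 12 15 7 17 13 6 4)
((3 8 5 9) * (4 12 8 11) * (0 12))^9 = (0 12 8 5 9 3 11 4) = [12, 1, 2, 11, 0, 9, 6, 7, 5, 3, 10, 4, 8]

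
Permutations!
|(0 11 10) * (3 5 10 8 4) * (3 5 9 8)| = |(0 11 3 9 8 4 5 10)| = 8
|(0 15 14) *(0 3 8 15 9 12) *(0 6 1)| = 20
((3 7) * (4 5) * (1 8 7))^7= (1 3 7 8)(4 5)= [0, 3, 2, 7, 5, 4, 6, 8, 1]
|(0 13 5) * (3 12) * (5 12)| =5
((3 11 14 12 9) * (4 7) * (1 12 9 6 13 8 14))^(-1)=[0, 11, 2, 9, 7, 5, 12, 4, 13, 14, 10, 3, 1, 6, 8]=(1 11 3 9 14 8 13 6 12)(4 7)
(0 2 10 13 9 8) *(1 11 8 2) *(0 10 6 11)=(0 1)(2 6 11 8 10 13 9)=[1, 0, 6, 3, 4, 5, 11, 7, 10, 2, 13, 8, 12, 9]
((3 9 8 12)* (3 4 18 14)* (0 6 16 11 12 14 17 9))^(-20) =(0 12 9)(3 11 17)(4 8 6)(14 16 18) =[12, 1, 2, 11, 8, 5, 4, 7, 6, 0, 10, 17, 9, 13, 16, 15, 18, 3, 14]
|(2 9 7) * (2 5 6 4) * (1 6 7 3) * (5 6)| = 8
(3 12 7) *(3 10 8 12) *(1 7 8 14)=(1 7 10 14)(8 12)=[0, 7, 2, 3, 4, 5, 6, 10, 12, 9, 14, 11, 8, 13, 1]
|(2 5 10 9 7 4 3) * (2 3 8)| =|(2 5 10 9 7 4 8)| =7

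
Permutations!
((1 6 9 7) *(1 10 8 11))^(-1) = [0, 11, 2, 3, 4, 5, 1, 9, 10, 6, 7, 8] = (1 11 8 10 7 9 6)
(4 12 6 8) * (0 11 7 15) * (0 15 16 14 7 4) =(0 11 4 12 6 8)(7 16 14) =[11, 1, 2, 3, 12, 5, 8, 16, 0, 9, 10, 4, 6, 13, 7, 15, 14]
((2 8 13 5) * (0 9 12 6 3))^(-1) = (0 3 6 12 9)(2 5 13 8) = [3, 1, 5, 6, 4, 13, 12, 7, 2, 0, 10, 11, 9, 8]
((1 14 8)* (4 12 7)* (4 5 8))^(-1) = (1 8 5 7 12 4 14) = [0, 8, 2, 3, 14, 7, 6, 12, 5, 9, 10, 11, 4, 13, 1]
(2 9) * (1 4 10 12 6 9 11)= (1 4 10 12 6 9 2 11)= [0, 4, 11, 3, 10, 5, 9, 7, 8, 2, 12, 1, 6]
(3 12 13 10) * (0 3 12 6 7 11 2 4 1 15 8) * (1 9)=(0 3 6 7 11 2 4 9 1 15 8)(10 12 13)=[3, 15, 4, 6, 9, 5, 7, 11, 0, 1, 12, 2, 13, 10, 14, 8]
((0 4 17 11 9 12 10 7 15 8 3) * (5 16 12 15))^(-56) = [0, 1, 2, 3, 4, 7, 6, 10, 8, 9, 12, 11, 16, 13, 14, 15, 5, 17] = (17)(5 7 10 12 16)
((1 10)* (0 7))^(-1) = [7, 10, 2, 3, 4, 5, 6, 0, 8, 9, 1] = (0 7)(1 10)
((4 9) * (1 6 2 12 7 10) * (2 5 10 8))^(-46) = (1 5)(2 7)(6 10)(8 12) = [0, 5, 7, 3, 4, 1, 10, 2, 12, 9, 6, 11, 8]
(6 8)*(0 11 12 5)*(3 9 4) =[11, 1, 2, 9, 3, 0, 8, 7, 6, 4, 10, 12, 5] =(0 11 12 5)(3 9 4)(6 8)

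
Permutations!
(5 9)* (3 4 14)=[0, 1, 2, 4, 14, 9, 6, 7, 8, 5, 10, 11, 12, 13, 3]=(3 4 14)(5 9)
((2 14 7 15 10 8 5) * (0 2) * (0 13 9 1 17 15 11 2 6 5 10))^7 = (0 15 17 1 9 13 5 6)(2 11 7 14)(8 10) = [15, 9, 11, 3, 4, 6, 0, 14, 10, 13, 8, 7, 12, 5, 2, 17, 16, 1]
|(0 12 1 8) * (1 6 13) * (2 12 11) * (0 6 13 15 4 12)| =21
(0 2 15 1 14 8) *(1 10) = (0 2 15 10 1 14 8) = [2, 14, 15, 3, 4, 5, 6, 7, 0, 9, 1, 11, 12, 13, 8, 10]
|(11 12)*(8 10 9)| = 6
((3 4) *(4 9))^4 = (3 9 4) = [0, 1, 2, 9, 3, 5, 6, 7, 8, 4]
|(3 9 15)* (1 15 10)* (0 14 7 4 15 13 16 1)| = |(0 14 7 4 15 3 9 10)(1 13 16)| = 24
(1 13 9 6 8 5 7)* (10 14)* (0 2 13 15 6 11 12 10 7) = (0 2 13 9 11 12 10 14 7 1 15 6 8 5) = [2, 15, 13, 3, 4, 0, 8, 1, 5, 11, 14, 12, 10, 9, 7, 6]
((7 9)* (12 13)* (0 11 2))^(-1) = (0 2 11)(7 9)(12 13) = [2, 1, 11, 3, 4, 5, 6, 9, 8, 7, 10, 0, 13, 12]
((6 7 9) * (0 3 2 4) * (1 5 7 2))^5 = (0 9 3 6 1 2 5 4 7) = [9, 2, 5, 6, 7, 4, 1, 0, 8, 3]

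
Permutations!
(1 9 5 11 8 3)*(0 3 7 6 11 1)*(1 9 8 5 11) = (0 3)(1 8 7 6)(5 9 11) = [3, 8, 2, 0, 4, 9, 1, 6, 7, 11, 10, 5]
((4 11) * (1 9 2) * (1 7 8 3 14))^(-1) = [0, 14, 9, 8, 11, 5, 6, 2, 7, 1, 10, 4, 12, 13, 3] = (1 14 3 8 7 2 9)(4 11)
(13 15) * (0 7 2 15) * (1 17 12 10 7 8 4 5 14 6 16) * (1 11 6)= [8, 17, 15, 3, 5, 14, 16, 2, 4, 9, 7, 6, 10, 0, 1, 13, 11, 12]= (0 8 4 5 14 1 17 12 10 7 2 15 13)(6 16 11)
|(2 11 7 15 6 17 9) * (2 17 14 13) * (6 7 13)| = |(2 11 13)(6 14)(7 15)(9 17)| = 6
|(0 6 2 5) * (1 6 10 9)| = |(0 10 9 1 6 2 5)| = 7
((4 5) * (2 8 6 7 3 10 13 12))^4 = (2 3)(6 13)(7 12)(8 10) = [0, 1, 3, 2, 4, 5, 13, 12, 10, 9, 8, 11, 7, 6]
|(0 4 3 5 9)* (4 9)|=|(0 9)(3 5 4)|=6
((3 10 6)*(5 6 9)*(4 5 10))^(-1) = (3 6 5 4)(9 10) = [0, 1, 2, 6, 3, 4, 5, 7, 8, 10, 9]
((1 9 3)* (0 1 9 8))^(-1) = [8, 0, 2, 9, 4, 5, 6, 7, 1, 3] = (0 8 1)(3 9)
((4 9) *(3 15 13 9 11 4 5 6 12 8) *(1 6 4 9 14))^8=(15)=[0, 1, 2, 3, 4, 5, 6, 7, 8, 9, 10, 11, 12, 13, 14, 15]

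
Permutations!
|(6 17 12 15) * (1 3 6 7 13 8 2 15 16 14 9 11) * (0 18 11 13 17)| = 30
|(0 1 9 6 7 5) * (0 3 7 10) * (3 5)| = 10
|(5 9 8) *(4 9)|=4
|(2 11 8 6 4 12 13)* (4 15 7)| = |(2 11 8 6 15 7 4 12 13)| = 9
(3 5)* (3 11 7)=(3 5 11 7)=[0, 1, 2, 5, 4, 11, 6, 3, 8, 9, 10, 7]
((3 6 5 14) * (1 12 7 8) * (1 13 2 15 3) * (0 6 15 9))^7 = [8, 0, 12, 15, 4, 2, 13, 5, 14, 7, 10, 11, 6, 1, 9, 3] = (0 8 14 9 7 5 2 12 6 13 1)(3 15)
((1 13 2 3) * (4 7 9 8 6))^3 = [0, 3, 13, 2, 8, 5, 9, 6, 7, 4, 10, 11, 12, 1] = (1 3 2 13)(4 8 7 6 9)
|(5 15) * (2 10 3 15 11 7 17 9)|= |(2 10 3 15 5 11 7 17 9)|= 9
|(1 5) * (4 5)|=3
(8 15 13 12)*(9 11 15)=(8 9 11 15 13 12)=[0, 1, 2, 3, 4, 5, 6, 7, 9, 11, 10, 15, 8, 12, 14, 13]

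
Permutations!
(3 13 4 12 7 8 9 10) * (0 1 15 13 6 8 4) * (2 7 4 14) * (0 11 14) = (0 1 15 13 11 14 2 7)(3 6 8 9 10)(4 12) = [1, 15, 7, 6, 12, 5, 8, 0, 9, 10, 3, 14, 4, 11, 2, 13]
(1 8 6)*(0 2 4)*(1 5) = (0 2 4)(1 8 6 5) = [2, 8, 4, 3, 0, 1, 5, 7, 6]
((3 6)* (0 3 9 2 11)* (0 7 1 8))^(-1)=(0 8 1 7 11 2 9 6 3)=[8, 7, 9, 0, 4, 5, 3, 11, 1, 6, 10, 2]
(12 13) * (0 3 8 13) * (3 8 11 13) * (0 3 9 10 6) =(0 8 9 10 6)(3 11 13 12) =[8, 1, 2, 11, 4, 5, 0, 7, 9, 10, 6, 13, 3, 12]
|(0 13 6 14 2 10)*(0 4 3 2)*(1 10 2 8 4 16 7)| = 12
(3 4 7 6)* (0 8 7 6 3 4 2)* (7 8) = (8)(0 7 3 2)(4 6) = [7, 1, 0, 2, 6, 5, 4, 3, 8]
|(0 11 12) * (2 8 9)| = 3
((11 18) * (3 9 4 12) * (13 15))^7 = (3 12 4 9)(11 18)(13 15) = [0, 1, 2, 12, 9, 5, 6, 7, 8, 3, 10, 18, 4, 15, 14, 13, 16, 17, 11]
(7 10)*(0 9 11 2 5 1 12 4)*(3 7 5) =(0 9 11 2 3 7 10 5 1 12 4) =[9, 12, 3, 7, 0, 1, 6, 10, 8, 11, 5, 2, 4]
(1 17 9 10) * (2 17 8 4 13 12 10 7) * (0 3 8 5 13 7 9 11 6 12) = (0 3 8 4 7 2 17 11 6 12 10 1 5 13) = [3, 5, 17, 8, 7, 13, 12, 2, 4, 9, 1, 6, 10, 0, 14, 15, 16, 11]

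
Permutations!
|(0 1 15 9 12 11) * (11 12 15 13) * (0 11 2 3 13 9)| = 12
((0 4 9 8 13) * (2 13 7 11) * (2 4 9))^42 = (0 8 11 2)(4 13 9 7) = [8, 1, 0, 3, 13, 5, 6, 4, 11, 7, 10, 2, 12, 9]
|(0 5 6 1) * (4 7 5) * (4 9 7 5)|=7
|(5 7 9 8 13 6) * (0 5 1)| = 8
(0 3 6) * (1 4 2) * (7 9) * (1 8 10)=[3, 4, 8, 6, 2, 5, 0, 9, 10, 7, 1]=(0 3 6)(1 4 2 8 10)(7 9)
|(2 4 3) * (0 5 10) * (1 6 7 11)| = |(0 5 10)(1 6 7 11)(2 4 3)| = 12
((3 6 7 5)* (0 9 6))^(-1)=[3, 1, 2, 5, 4, 7, 9, 6, 8, 0]=(0 3 5 7 6 9)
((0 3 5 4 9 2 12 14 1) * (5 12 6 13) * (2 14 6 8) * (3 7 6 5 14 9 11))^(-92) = (0 14 6)(1 13 7)(3 4 12 11 5) = [14, 13, 2, 4, 12, 3, 0, 1, 8, 9, 10, 5, 11, 7, 6]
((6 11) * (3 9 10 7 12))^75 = [0, 1, 2, 3, 4, 5, 11, 7, 8, 9, 10, 6, 12] = (12)(6 11)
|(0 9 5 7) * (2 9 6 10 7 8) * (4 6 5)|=9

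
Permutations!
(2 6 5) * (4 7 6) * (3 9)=(2 4 7 6 5)(3 9)=[0, 1, 4, 9, 7, 2, 5, 6, 8, 3]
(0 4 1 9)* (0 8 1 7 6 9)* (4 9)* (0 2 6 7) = (0 9 8 1 2 6 4) = [9, 2, 6, 3, 0, 5, 4, 7, 1, 8]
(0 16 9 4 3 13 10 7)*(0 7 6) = (0 16 9 4 3 13 10 6) = [16, 1, 2, 13, 3, 5, 0, 7, 8, 4, 6, 11, 12, 10, 14, 15, 9]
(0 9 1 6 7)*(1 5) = (0 9 5 1 6 7) = [9, 6, 2, 3, 4, 1, 7, 0, 8, 5]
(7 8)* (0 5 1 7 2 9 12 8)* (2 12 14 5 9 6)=[9, 7, 6, 3, 4, 1, 2, 0, 12, 14, 10, 11, 8, 13, 5]=(0 9 14 5 1 7)(2 6)(8 12)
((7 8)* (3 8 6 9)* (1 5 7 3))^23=(1 6 5 9 7)(3 8)=[0, 6, 2, 8, 4, 9, 5, 1, 3, 7]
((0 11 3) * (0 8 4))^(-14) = (0 11 3 8 4) = [11, 1, 2, 8, 0, 5, 6, 7, 4, 9, 10, 3]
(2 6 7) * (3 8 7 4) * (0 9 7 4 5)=(0 9 7 2 6 5)(3 8 4)=[9, 1, 6, 8, 3, 0, 5, 2, 4, 7]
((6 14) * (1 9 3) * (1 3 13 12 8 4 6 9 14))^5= (1 8 9 6 12 14 4 13)= [0, 8, 2, 3, 13, 5, 12, 7, 9, 6, 10, 11, 14, 1, 4]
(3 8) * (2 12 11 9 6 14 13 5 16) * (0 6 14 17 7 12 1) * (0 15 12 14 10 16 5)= (0 6 17 7 14 13)(1 15 12 11 9 10 16 2)(3 8)= [6, 15, 1, 8, 4, 5, 17, 14, 3, 10, 16, 9, 11, 0, 13, 12, 2, 7]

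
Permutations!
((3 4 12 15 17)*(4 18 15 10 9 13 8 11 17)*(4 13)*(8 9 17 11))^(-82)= (3 17 10 12 4 9 13 15 18)= [0, 1, 2, 17, 9, 5, 6, 7, 8, 13, 12, 11, 4, 15, 14, 18, 16, 10, 3]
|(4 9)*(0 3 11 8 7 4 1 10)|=|(0 3 11 8 7 4 9 1 10)|=9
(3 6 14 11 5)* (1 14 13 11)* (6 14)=(1 6 13 11 5 3 14)=[0, 6, 2, 14, 4, 3, 13, 7, 8, 9, 10, 5, 12, 11, 1]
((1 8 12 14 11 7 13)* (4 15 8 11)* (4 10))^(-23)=[0, 11, 2, 3, 15, 5, 6, 13, 12, 9, 4, 7, 14, 1, 10, 8]=(1 11 7 13)(4 15 8 12 14 10)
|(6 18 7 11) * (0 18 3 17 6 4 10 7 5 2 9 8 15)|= |(0 18 5 2 9 8 15)(3 17 6)(4 10 7 11)|= 84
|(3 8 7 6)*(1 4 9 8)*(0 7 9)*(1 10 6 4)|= 6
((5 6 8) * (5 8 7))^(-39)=(8)=[0, 1, 2, 3, 4, 5, 6, 7, 8]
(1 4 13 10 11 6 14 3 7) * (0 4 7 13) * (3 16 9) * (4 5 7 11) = (0 5 7 1 11 6 14 16 9 3 13 10 4) = [5, 11, 2, 13, 0, 7, 14, 1, 8, 3, 4, 6, 12, 10, 16, 15, 9]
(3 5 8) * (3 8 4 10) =(3 5 4 10) =[0, 1, 2, 5, 10, 4, 6, 7, 8, 9, 3]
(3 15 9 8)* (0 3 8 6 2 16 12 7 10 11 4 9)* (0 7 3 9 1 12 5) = [9, 12, 16, 15, 1, 0, 2, 10, 8, 6, 11, 4, 3, 13, 14, 7, 5] = (0 9 6 2 16 5)(1 12 3 15 7 10 11 4)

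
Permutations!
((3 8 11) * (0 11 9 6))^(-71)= [11, 1, 2, 8, 4, 5, 0, 7, 9, 6, 10, 3]= (0 11 3 8 9 6)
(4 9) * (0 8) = (0 8)(4 9) = [8, 1, 2, 3, 9, 5, 6, 7, 0, 4]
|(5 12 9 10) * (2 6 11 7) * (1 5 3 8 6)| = |(1 5 12 9 10 3 8 6 11 7 2)| = 11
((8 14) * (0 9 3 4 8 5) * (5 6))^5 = [14, 1, 2, 5, 0, 8, 4, 7, 9, 6, 10, 11, 12, 13, 3] = (0 14 3 5 8 9 6 4)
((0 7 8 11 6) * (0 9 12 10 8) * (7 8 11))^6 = (6 9 12 10 11) = [0, 1, 2, 3, 4, 5, 9, 7, 8, 12, 11, 6, 10]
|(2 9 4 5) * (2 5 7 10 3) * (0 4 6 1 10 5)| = 12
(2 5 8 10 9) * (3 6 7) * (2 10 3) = (2 5 8 3 6 7)(9 10) = [0, 1, 5, 6, 4, 8, 7, 2, 3, 10, 9]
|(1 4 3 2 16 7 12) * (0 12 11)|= 9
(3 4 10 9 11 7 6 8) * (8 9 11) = (3 4 10 11 7 6 9 8) = [0, 1, 2, 4, 10, 5, 9, 6, 3, 8, 11, 7]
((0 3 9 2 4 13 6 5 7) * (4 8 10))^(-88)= (13)= [0, 1, 2, 3, 4, 5, 6, 7, 8, 9, 10, 11, 12, 13]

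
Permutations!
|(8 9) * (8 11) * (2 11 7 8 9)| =5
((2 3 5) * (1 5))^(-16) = (5) = [0, 1, 2, 3, 4, 5]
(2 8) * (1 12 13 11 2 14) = (1 12 13 11 2 8 14) = [0, 12, 8, 3, 4, 5, 6, 7, 14, 9, 10, 2, 13, 11, 1]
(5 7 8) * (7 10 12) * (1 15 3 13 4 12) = (1 15 3 13 4 12 7 8 5 10) = [0, 15, 2, 13, 12, 10, 6, 8, 5, 9, 1, 11, 7, 4, 14, 3]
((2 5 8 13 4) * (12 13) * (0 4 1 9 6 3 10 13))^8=[2, 6, 8, 13, 5, 12, 10, 7, 0, 3, 1, 11, 4, 9]=(0 2 8)(1 6 10)(3 13 9)(4 5 12)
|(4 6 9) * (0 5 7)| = |(0 5 7)(4 6 9)| = 3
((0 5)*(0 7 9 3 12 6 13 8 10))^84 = [3, 1, 2, 8, 4, 12, 0, 6, 7, 13, 9, 11, 10, 5] = (0 3 8 7 6)(5 12 10 9 13)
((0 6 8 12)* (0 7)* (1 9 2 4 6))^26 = (0 7 12 8 6 4 2 9 1) = [7, 0, 9, 3, 2, 5, 4, 12, 6, 1, 10, 11, 8]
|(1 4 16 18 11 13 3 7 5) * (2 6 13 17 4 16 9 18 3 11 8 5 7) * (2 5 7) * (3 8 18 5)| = |(18)(1 16 8 7 2 6 13 11 17 4 9 5)| = 12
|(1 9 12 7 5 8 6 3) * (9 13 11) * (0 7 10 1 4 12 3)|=|(0 7 5 8 6)(1 13 11 9 3 4 12 10)|=40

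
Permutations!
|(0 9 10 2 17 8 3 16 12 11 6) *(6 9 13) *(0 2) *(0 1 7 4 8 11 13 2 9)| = |(0 2 17 11)(1 7 4 8 3 16 12 13 6 9 10)| = 44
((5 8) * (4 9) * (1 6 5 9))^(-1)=[0, 4, 2, 3, 9, 6, 1, 7, 5, 8]=(1 4 9 8 5 6)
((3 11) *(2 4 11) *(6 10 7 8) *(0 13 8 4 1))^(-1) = (0 1 2 3 11 4 7 10 6 8 13) = [1, 2, 3, 11, 7, 5, 8, 10, 13, 9, 6, 4, 12, 0]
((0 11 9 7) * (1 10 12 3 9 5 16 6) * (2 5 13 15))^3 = (0 15 16 10 9 11 2 6 12 7 13 5 1 3) = [15, 3, 6, 0, 4, 1, 12, 13, 8, 11, 9, 2, 7, 5, 14, 16, 10]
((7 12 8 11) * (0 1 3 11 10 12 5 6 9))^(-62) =(0 3 7 6)(1 11 5 9)(8 10 12) =[3, 11, 2, 7, 4, 9, 0, 6, 10, 1, 12, 5, 8]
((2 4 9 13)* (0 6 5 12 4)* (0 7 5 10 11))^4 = (2 4 7 9 5 13 12) = [0, 1, 4, 3, 7, 13, 6, 9, 8, 5, 10, 11, 2, 12]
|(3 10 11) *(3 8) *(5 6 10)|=|(3 5 6 10 11 8)|=6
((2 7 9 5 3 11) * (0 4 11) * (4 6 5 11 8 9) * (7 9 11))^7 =(0 3 5 6)(2 9 7 4 8 11) =[3, 1, 9, 5, 8, 6, 0, 4, 11, 7, 10, 2]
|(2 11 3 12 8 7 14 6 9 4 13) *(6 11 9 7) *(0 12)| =8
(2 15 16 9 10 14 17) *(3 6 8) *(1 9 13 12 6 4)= (1 9 10 14 17 2 15 16 13 12 6 8 3 4)= [0, 9, 15, 4, 1, 5, 8, 7, 3, 10, 14, 11, 6, 12, 17, 16, 13, 2]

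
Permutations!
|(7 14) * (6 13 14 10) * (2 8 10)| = 7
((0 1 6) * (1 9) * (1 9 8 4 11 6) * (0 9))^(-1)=(0 9 6 11 4 8)=[9, 1, 2, 3, 8, 5, 11, 7, 0, 6, 10, 4]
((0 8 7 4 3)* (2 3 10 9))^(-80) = [0, 1, 2, 3, 4, 5, 6, 7, 8, 9, 10] = (10)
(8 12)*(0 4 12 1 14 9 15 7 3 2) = (0 4 12 8 1 14 9 15 7 3 2) = [4, 14, 0, 2, 12, 5, 6, 3, 1, 15, 10, 11, 8, 13, 9, 7]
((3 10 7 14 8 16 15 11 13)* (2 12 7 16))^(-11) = [0, 1, 8, 10, 4, 5, 6, 12, 14, 9, 16, 13, 2, 3, 7, 11, 15] = (2 8 14 7 12)(3 10 16 15 11 13)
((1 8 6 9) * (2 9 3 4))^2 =(1 6 4 9 8 3 2) =[0, 6, 1, 2, 9, 5, 4, 7, 3, 8]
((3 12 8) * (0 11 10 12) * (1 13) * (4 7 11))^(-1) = (0 3 8 12 10 11 7 4)(1 13) = [3, 13, 2, 8, 0, 5, 6, 4, 12, 9, 11, 7, 10, 1]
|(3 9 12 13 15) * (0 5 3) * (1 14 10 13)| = |(0 5 3 9 12 1 14 10 13 15)| = 10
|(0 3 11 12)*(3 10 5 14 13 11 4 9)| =21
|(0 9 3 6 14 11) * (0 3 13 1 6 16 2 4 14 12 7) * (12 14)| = |(0 9 13 1 6 14 11 3 16 2 4 12 7)| = 13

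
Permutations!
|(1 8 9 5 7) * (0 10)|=|(0 10)(1 8 9 5 7)|=10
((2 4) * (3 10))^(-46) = (10) = [0, 1, 2, 3, 4, 5, 6, 7, 8, 9, 10]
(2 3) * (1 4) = (1 4)(2 3) = [0, 4, 3, 2, 1]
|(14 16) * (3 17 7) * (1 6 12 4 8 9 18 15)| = 24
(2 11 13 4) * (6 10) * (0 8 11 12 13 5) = [8, 1, 12, 3, 2, 0, 10, 7, 11, 9, 6, 5, 13, 4] = (0 8 11 5)(2 12 13 4)(6 10)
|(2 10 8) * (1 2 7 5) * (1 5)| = |(1 2 10 8 7)| = 5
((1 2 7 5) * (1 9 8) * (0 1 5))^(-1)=(0 7 2 1)(5 8 9)=[7, 0, 1, 3, 4, 8, 6, 2, 9, 5]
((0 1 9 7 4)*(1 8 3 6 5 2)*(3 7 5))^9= [8, 9, 1, 6, 0, 2, 3, 4, 7, 5]= (0 8 7 4)(1 9 5 2)(3 6)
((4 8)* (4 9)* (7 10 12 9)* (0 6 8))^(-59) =[12, 1, 2, 3, 10, 5, 9, 0, 4, 7, 6, 11, 8] =(0 12 8 4 10 6 9 7)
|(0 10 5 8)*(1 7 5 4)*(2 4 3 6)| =10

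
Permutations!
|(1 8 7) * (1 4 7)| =|(1 8)(4 7)| =2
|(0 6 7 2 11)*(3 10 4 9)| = 20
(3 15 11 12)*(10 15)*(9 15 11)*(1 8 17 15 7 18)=(1 8 17 15 9 7 18)(3 10 11 12)=[0, 8, 2, 10, 4, 5, 6, 18, 17, 7, 11, 12, 3, 13, 14, 9, 16, 15, 1]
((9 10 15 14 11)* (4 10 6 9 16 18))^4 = (4 11 10 16 15 18 14) = [0, 1, 2, 3, 11, 5, 6, 7, 8, 9, 16, 10, 12, 13, 4, 18, 15, 17, 14]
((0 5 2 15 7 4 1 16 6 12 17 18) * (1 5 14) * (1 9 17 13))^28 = (0 17 14 18 9)(1 12 16 13 6)(2 4 15 5 7) = [17, 12, 4, 3, 15, 7, 1, 2, 8, 0, 10, 11, 16, 6, 18, 5, 13, 14, 9]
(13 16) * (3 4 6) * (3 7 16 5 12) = [0, 1, 2, 4, 6, 12, 7, 16, 8, 9, 10, 11, 3, 5, 14, 15, 13] = (3 4 6 7 16 13 5 12)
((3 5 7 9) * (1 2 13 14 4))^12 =(1 13 4 2 14) =[0, 13, 14, 3, 2, 5, 6, 7, 8, 9, 10, 11, 12, 4, 1]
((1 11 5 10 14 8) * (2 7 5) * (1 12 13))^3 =[0, 7, 10, 3, 4, 8, 6, 14, 1, 9, 12, 5, 11, 2, 13] =(1 7 14 13 2 10 12 11 5 8)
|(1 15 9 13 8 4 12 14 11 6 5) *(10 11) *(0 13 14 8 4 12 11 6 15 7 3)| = 26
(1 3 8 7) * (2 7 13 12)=(1 3 8 13 12 2 7)=[0, 3, 7, 8, 4, 5, 6, 1, 13, 9, 10, 11, 2, 12]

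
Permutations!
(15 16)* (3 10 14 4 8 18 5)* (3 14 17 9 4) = (3 10 17 9 4 8 18 5 14)(15 16) = [0, 1, 2, 10, 8, 14, 6, 7, 18, 4, 17, 11, 12, 13, 3, 16, 15, 9, 5]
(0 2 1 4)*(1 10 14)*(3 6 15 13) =(0 2 10 14 1 4)(3 6 15 13) =[2, 4, 10, 6, 0, 5, 15, 7, 8, 9, 14, 11, 12, 3, 1, 13]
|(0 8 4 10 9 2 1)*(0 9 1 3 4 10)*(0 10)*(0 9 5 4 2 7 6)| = |(0 8 9 7 6)(1 5 4 10)(2 3)| = 20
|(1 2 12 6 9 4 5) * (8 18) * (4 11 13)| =|(1 2 12 6 9 11 13 4 5)(8 18)| =18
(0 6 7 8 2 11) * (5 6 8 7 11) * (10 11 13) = (0 8 2 5 6 13 10 11) = [8, 1, 5, 3, 4, 6, 13, 7, 2, 9, 11, 0, 12, 10]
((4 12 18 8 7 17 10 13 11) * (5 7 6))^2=(4 18 6 7 10 11 12 8 5 17 13)=[0, 1, 2, 3, 18, 17, 7, 10, 5, 9, 11, 12, 8, 4, 14, 15, 16, 13, 6]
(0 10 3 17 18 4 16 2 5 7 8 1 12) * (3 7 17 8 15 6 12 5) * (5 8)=[10, 8, 3, 5, 16, 17, 12, 15, 1, 9, 7, 11, 0, 13, 14, 6, 2, 18, 4]=(0 10 7 15 6 12)(1 8)(2 3 5 17 18 4 16)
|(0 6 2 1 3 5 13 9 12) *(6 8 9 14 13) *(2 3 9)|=6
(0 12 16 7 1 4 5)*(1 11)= (0 12 16 7 11 1 4 5)= [12, 4, 2, 3, 5, 0, 6, 11, 8, 9, 10, 1, 16, 13, 14, 15, 7]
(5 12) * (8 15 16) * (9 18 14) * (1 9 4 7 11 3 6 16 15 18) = (1 9)(3 6 16 8 18 14 4 7 11)(5 12) = [0, 9, 2, 6, 7, 12, 16, 11, 18, 1, 10, 3, 5, 13, 4, 15, 8, 17, 14]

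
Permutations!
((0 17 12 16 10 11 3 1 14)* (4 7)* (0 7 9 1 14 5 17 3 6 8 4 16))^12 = [5, 8, 2, 17, 11, 4, 16, 0, 10, 6, 14, 7, 1, 13, 12, 15, 3, 9] = (0 5 4 11 7)(1 8 10 14 12)(3 17 9 6 16)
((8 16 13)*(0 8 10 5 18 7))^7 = [7, 1, 2, 3, 4, 10, 6, 18, 0, 9, 13, 11, 12, 16, 14, 15, 8, 17, 5] = (0 7 18 5 10 13 16 8)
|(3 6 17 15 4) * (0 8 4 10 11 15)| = |(0 8 4 3 6 17)(10 11 15)| = 6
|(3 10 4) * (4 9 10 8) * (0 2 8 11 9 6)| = |(0 2 8 4 3 11 9 10 6)| = 9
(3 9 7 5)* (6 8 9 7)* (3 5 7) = (6 8 9) = [0, 1, 2, 3, 4, 5, 8, 7, 9, 6]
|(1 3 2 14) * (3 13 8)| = 6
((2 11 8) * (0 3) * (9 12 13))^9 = (13)(0 3) = [3, 1, 2, 0, 4, 5, 6, 7, 8, 9, 10, 11, 12, 13]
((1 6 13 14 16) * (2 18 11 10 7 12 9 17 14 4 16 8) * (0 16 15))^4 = (0 13 16 4 1 15 6)(2 7 14 11 9)(8 10 17 18 12) = [13, 15, 7, 3, 1, 5, 0, 14, 10, 2, 17, 9, 8, 16, 11, 6, 4, 18, 12]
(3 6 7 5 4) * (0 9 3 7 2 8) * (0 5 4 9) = (2 8 5 9 3 6)(4 7) = [0, 1, 8, 6, 7, 9, 2, 4, 5, 3]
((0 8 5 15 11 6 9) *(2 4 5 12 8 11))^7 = (0 9 6 11)(2 15 5 4)(8 12) = [9, 1, 15, 3, 2, 4, 11, 7, 12, 6, 10, 0, 8, 13, 14, 5]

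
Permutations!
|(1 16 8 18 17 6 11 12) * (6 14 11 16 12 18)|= |(1 12)(6 16 8)(11 18 17 14)|= 12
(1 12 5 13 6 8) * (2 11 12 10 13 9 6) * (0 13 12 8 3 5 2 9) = [13, 10, 11, 5, 4, 0, 3, 7, 1, 6, 12, 8, 2, 9] = (0 13 9 6 3 5)(1 10 12 2 11 8)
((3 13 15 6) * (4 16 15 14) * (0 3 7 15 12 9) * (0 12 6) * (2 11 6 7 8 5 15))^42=(0 14 7 6 15 13 16 11 5 3 4 2 8)=[14, 1, 8, 4, 2, 3, 15, 6, 0, 9, 10, 5, 12, 16, 7, 13, 11]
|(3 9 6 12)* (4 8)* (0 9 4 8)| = |(0 9 6 12 3 4)| = 6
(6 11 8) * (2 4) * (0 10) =(0 10)(2 4)(6 11 8) =[10, 1, 4, 3, 2, 5, 11, 7, 6, 9, 0, 8]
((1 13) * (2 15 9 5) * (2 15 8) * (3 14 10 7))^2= (3 10)(5 9 15)(7 14)= [0, 1, 2, 10, 4, 9, 6, 14, 8, 15, 3, 11, 12, 13, 7, 5]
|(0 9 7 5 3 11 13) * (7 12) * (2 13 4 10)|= |(0 9 12 7 5 3 11 4 10 2 13)|= 11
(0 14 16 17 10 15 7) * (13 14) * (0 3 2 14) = [13, 1, 14, 2, 4, 5, 6, 3, 8, 9, 15, 11, 12, 0, 16, 7, 17, 10] = (0 13)(2 14 16 17 10 15 7 3)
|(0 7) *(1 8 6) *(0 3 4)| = |(0 7 3 4)(1 8 6)| = 12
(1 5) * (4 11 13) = [0, 5, 2, 3, 11, 1, 6, 7, 8, 9, 10, 13, 12, 4] = (1 5)(4 11 13)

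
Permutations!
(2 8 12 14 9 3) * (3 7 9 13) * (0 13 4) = (0 13 3 2 8 12 14 4)(7 9) = [13, 1, 8, 2, 0, 5, 6, 9, 12, 7, 10, 11, 14, 3, 4]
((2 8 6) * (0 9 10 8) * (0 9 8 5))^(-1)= (0 5 10 9 2 6 8)= [5, 1, 6, 3, 4, 10, 8, 7, 0, 2, 9]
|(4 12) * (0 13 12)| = |(0 13 12 4)| = 4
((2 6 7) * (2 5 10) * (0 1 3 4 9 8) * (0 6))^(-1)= [2, 0, 10, 1, 3, 7, 8, 6, 9, 4, 5]= (0 2 10 5 7 6 8 9 4 3 1)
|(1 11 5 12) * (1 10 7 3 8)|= |(1 11 5 12 10 7 3 8)|= 8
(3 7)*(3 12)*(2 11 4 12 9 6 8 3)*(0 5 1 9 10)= (0 5 1 9 6 8 3 7 10)(2 11 4 12)= [5, 9, 11, 7, 12, 1, 8, 10, 3, 6, 0, 4, 2]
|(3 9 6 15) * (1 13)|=4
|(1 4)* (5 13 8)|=6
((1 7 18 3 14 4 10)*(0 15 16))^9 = (1 18 14 10 7 3 4) = [0, 18, 2, 4, 1, 5, 6, 3, 8, 9, 7, 11, 12, 13, 10, 15, 16, 17, 14]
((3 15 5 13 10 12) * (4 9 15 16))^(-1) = (3 12 10 13 5 15 9 4 16) = [0, 1, 2, 12, 16, 15, 6, 7, 8, 4, 13, 11, 10, 5, 14, 9, 3]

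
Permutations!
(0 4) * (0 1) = (0 4 1) = [4, 0, 2, 3, 1]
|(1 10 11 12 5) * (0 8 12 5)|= 12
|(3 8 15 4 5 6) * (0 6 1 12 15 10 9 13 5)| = |(0 6 3 8 10 9 13 5 1 12 15 4)| = 12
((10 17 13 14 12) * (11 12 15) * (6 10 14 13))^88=(6 10 17)=[0, 1, 2, 3, 4, 5, 10, 7, 8, 9, 17, 11, 12, 13, 14, 15, 16, 6]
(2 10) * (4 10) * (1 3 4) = (1 3 4 10 2) = [0, 3, 1, 4, 10, 5, 6, 7, 8, 9, 2]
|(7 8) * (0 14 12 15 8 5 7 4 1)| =14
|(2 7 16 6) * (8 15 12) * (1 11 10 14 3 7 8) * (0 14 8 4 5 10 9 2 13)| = |(0 14 3 7 16 6 13)(1 11 9 2 4 5 10 8 15 12)| = 70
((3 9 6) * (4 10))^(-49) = (3 6 9)(4 10) = [0, 1, 2, 6, 10, 5, 9, 7, 8, 3, 4]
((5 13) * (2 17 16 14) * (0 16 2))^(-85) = (0 14 16)(2 17)(5 13) = [14, 1, 17, 3, 4, 13, 6, 7, 8, 9, 10, 11, 12, 5, 16, 15, 0, 2]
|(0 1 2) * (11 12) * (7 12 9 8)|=|(0 1 2)(7 12 11 9 8)|=15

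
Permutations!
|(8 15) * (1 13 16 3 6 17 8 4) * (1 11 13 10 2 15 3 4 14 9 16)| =20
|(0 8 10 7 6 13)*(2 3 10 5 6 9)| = |(0 8 5 6 13)(2 3 10 7 9)| = 5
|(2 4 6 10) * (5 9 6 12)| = 7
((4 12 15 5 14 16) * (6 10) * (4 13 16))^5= (6 10)(13 16)= [0, 1, 2, 3, 4, 5, 10, 7, 8, 9, 6, 11, 12, 16, 14, 15, 13]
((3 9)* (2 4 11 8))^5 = [0, 1, 4, 9, 11, 5, 6, 7, 2, 3, 10, 8] = (2 4 11 8)(3 9)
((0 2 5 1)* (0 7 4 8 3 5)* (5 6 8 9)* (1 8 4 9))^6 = (1 6 8 9)(3 5 7 4) = [0, 6, 2, 5, 3, 7, 8, 4, 9, 1]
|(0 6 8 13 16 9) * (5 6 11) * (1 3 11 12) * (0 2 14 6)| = |(0 12 1 3 11 5)(2 14 6 8 13 16 9)| = 42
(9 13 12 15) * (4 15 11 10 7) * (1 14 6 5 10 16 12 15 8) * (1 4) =(1 14 6 5 10 7)(4 8)(9 13 15)(11 16 12) =[0, 14, 2, 3, 8, 10, 5, 1, 4, 13, 7, 16, 11, 15, 6, 9, 12]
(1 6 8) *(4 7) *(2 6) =[0, 2, 6, 3, 7, 5, 8, 4, 1] =(1 2 6 8)(4 7)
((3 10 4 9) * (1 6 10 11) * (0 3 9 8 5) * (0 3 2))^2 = [0, 10, 2, 1, 5, 11, 4, 7, 3, 9, 8, 6] = (1 10 8 3)(4 5 11 6)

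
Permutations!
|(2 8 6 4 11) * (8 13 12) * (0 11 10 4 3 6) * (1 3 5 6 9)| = |(0 11 2 13 12 8)(1 3 9)(4 10)(5 6)| = 6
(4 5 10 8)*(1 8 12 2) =(1 8 4 5 10 12 2) =[0, 8, 1, 3, 5, 10, 6, 7, 4, 9, 12, 11, 2]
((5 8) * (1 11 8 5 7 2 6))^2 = (1 8 2)(6 11 7) = [0, 8, 1, 3, 4, 5, 11, 6, 2, 9, 10, 7]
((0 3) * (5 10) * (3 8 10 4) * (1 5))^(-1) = (0 3 4 5 1 10 8) = [3, 10, 2, 4, 5, 1, 6, 7, 0, 9, 8]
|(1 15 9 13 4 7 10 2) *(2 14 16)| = |(1 15 9 13 4 7 10 14 16 2)| = 10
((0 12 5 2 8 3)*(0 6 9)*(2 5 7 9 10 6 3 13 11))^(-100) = (13) = [0, 1, 2, 3, 4, 5, 6, 7, 8, 9, 10, 11, 12, 13]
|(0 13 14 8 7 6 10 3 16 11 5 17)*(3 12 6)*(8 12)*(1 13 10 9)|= 18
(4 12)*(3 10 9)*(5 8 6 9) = (3 10 5 8 6 9)(4 12) = [0, 1, 2, 10, 12, 8, 9, 7, 6, 3, 5, 11, 4]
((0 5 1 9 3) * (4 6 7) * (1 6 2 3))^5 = (0 2 7 5 3 4 6)(1 9) = [2, 9, 7, 4, 6, 3, 0, 5, 8, 1]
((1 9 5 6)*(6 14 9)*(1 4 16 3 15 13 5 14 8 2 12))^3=[0, 16, 6, 5, 15, 12, 3, 7, 1, 14, 10, 11, 4, 2, 9, 8, 13]=(1 16 13 2 6 3 5 12 4 15 8)(9 14)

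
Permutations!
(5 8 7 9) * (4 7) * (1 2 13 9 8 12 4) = (1 2 13 9 5 12 4 7 8) = [0, 2, 13, 3, 7, 12, 6, 8, 1, 5, 10, 11, 4, 9]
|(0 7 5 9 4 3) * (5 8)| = |(0 7 8 5 9 4 3)| = 7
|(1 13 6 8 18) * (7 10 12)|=15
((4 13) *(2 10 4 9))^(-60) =[0, 1, 2, 3, 4, 5, 6, 7, 8, 9, 10, 11, 12, 13] =(13)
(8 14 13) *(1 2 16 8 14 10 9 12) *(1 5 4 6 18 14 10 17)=(1 2 16 8 17)(4 6 18 14 13 10 9 12 5)=[0, 2, 16, 3, 6, 4, 18, 7, 17, 12, 9, 11, 5, 10, 13, 15, 8, 1, 14]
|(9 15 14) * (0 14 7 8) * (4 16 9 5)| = |(0 14 5 4 16 9 15 7 8)| = 9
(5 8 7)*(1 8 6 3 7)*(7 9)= (1 8)(3 9 7 5 6)= [0, 8, 2, 9, 4, 6, 3, 5, 1, 7]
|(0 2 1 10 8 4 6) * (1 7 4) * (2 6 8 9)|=14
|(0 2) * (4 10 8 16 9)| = 10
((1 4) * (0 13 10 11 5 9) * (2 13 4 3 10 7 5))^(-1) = (0 9 5 7 13 2 11 10 3 1 4) = [9, 4, 11, 1, 0, 7, 6, 13, 8, 5, 3, 10, 12, 2]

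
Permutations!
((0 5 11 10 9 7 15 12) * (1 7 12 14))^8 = (15)(0 11 9)(5 10 12) = [11, 1, 2, 3, 4, 10, 6, 7, 8, 0, 12, 9, 5, 13, 14, 15]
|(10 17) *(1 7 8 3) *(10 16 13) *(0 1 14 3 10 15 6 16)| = 12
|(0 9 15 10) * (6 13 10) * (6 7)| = |(0 9 15 7 6 13 10)| = 7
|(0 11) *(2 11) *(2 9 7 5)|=|(0 9 7 5 2 11)|=6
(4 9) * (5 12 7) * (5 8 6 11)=[0, 1, 2, 3, 9, 12, 11, 8, 6, 4, 10, 5, 7]=(4 9)(5 12 7 8 6 11)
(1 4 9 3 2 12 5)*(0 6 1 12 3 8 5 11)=[6, 4, 3, 2, 9, 12, 1, 7, 5, 8, 10, 0, 11]=(0 6 1 4 9 8 5 12 11)(2 3)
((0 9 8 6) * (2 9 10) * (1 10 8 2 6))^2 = (0 1 6 8 10) = [1, 6, 2, 3, 4, 5, 8, 7, 10, 9, 0]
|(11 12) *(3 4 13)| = 6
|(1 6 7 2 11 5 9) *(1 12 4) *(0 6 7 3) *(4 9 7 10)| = 12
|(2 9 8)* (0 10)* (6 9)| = 4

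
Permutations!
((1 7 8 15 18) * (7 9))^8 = (1 7 15)(8 18 9) = [0, 7, 2, 3, 4, 5, 6, 15, 18, 8, 10, 11, 12, 13, 14, 1, 16, 17, 9]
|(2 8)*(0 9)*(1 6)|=2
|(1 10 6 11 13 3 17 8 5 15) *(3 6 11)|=|(1 10 11 13 6 3 17 8 5 15)|=10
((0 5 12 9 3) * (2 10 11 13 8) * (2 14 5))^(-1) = (0 3 9 12 5 14 8 13 11 10 2) = [3, 1, 0, 9, 4, 14, 6, 7, 13, 12, 2, 10, 5, 11, 8]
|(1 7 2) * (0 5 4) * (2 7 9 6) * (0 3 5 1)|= |(0 1 9 6 2)(3 5 4)|= 15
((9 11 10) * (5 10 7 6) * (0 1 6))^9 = (0 1 6 5 10 9 11 7) = [1, 6, 2, 3, 4, 10, 5, 0, 8, 11, 9, 7]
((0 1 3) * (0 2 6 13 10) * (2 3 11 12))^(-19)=[6, 13, 1, 3, 4, 5, 11, 7, 8, 9, 2, 10, 0, 12]=(0 6 11 10 2 1 13 12)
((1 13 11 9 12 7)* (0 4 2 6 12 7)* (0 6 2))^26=(1 13 11 9 7)=[0, 13, 2, 3, 4, 5, 6, 1, 8, 7, 10, 9, 12, 11]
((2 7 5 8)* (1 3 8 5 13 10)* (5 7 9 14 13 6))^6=(1 13 9 8)(2 3 10 14)=[0, 13, 3, 10, 4, 5, 6, 7, 1, 8, 14, 11, 12, 9, 2]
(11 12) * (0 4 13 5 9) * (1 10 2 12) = (0 4 13 5 9)(1 10 2 12 11) = [4, 10, 12, 3, 13, 9, 6, 7, 8, 0, 2, 1, 11, 5]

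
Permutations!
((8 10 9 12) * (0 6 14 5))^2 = [14, 1, 2, 3, 4, 6, 5, 7, 9, 8, 12, 11, 10, 13, 0] = (0 14)(5 6)(8 9)(10 12)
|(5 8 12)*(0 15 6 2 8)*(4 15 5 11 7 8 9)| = |(0 5)(2 9 4 15 6)(7 8 12 11)| = 20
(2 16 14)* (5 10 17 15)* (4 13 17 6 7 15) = [0, 1, 16, 3, 13, 10, 7, 15, 8, 9, 6, 11, 12, 17, 2, 5, 14, 4] = (2 16 14)(4 13 17)(5 10 6 7 15)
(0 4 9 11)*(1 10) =[4, 10, 2, 3, 9, 5, 6, 7, 8, 11, 1, 0] =(0 4 9 11)(1 10)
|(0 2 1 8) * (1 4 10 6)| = |(0 2 4 10 6 1 8)| = 7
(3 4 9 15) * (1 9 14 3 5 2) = (1 9 15 5 2)(3 4 14) = [0, 9, 1, 4, 14, 2, 6, 7, 8, 15, 10, 11, 12, 13, 3, 5]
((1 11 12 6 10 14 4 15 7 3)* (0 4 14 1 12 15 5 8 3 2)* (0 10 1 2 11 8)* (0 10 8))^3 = (15)(0 10 3 1 5 8 6 4 2 12) = [10, 5, 12, 1, 2, 8, 4, 7, 6, 9, 3, 11, 0, 13, 14, 15]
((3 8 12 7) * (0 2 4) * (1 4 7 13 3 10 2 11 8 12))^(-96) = (13)(0 4 1 8 11) = [4, 8, 2, 3, 1, 5, 6, 7, 11, 9, 10, 0, 12, 13]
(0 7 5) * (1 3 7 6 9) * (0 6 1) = (0 1 3 7 5 6 9) = [1, 3, 2, 7, 4, 6, 9, 5, 8, 0]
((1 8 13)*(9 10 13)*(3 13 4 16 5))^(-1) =(1 13 3 5 16 4 10 9 8) =[0, 13, 2, 5, 10, 16, 6, 7, 1, 8, 9, 11, 12, 3, 14, 15, 4]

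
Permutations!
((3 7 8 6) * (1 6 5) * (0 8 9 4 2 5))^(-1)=(0 8)(1 5 2 4 9 7 3 6)=[8, 5, 4, 6, 9, 2, 1, 3, 0, 7]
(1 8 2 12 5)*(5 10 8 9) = (1 9 5)(2 12 10 8) = [0, 9, 12, 3, 4, 1, 6, 7, 2, 5, 8, 11, 10]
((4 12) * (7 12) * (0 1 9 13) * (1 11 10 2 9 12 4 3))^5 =(0 13 9 2 10 11)(1 3 12)(4 7) =[13, 3, 10, 12, 7, 5, 6, 4, 8, 2, 11, 0, 1, 9]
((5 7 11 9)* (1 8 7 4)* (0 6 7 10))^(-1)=(0 10 8 1 4 5 9 11 7 6)=[10, 4, 2, 3, 5, 9, 0, 6, 1, 11, 8, 7]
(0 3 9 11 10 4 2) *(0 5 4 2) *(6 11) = [3, 1, 5, 9, 0, 4, 11, 7, 8, 6, 2, 10] = (0 3 9 6 11 10 2 5 4)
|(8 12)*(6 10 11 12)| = |(6 10 11 12 8)| = 5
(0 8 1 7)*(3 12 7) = [8, 3, 2, 12, 4, 5, 6, 0, 1, 9, 10, 11, 7] = (0 8 1 3 12 7)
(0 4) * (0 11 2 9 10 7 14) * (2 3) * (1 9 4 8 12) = (0 8 12 1 9 10 7 14)(2 4 11 3) = [8, 9, 4, 2, 11, 5, 6, 14, 12, 10, 7, 3, 1, 13, 0]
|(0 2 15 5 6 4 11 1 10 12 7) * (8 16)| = 22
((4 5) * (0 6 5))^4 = (6) = [0, 1, 2, 3, 4, 5, 6]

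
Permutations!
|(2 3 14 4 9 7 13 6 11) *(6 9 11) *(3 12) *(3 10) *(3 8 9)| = |(2 12 10 8 9 7 13 3 14 4 11)| = 11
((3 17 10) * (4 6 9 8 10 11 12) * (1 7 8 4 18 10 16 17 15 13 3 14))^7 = (1 18 17 7 10 11 8 14 12 16)(3 15 13)(4 6 9) = [0, 18, 2, 15, 6, 5, 9, 10, 14, 4, 11, 8, 16, 3, 12, 13, 1, 7, 17]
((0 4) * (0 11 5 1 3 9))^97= (0 9 3 1 5 11 4)= [9, 5, 2, 1, 0, 11, 6, 7, 8, 3, 10, 4]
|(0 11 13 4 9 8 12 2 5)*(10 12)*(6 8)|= 11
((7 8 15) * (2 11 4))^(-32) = (2 11 4)(7 8 15) = [0, 1, 11, 3, 2, 5, 6, 8, 15, 9, 10, 4, 12, 13, 14, 7]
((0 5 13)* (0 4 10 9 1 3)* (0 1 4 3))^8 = [3, 13, 2, 5, 9, 1, 6, 7, 8, 10, 4, 11, 12, 0] = (0 3 5 1 13)(4 9 10)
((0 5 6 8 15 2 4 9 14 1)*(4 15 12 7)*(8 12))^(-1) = (0 1 14 9 4 7 12 6 5)(2 15) = [1, 14, 15, 3, 7, 0, 5, 12, 8, 4, 10, 11, 6, 13, 9, 2]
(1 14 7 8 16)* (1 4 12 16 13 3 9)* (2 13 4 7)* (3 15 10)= [0, 14, 13, 9, 12, 5, 6, 8, 4, 1, 3, 11, 16, 15, 2, 10, 7]= (1 14 2 13 15 10 3 9)(4 12 16 7 8)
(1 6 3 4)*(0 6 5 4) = (0 6 3)(1 5 4) = [6, 5, 2, 0, 1, 4, 3]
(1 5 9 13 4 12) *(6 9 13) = [0, 5, 2, 3, 12, 13, 9, 7, 8, 6, 10, 11, 1, 4] = (1 5 13 4 12)(6 9)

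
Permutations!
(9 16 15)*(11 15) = (9 16 11 15) = [0, 1, 2, 3, 4, 5, 6, 7, 8, 16, 10, 15, 12, 13, 14, 9, 11]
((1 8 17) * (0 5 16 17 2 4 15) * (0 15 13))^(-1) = (0 13 4 2 8 1 17 16 5) = [13, 17, 8, 3, 2, 0, 6, 7, 1, 9, 10, 11, 12, 4, 14, 15, 5, 16]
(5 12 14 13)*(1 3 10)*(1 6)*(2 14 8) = (1 3 10 6)(2 14 13 5 12 8) = [0, 3, 14, 10, 4, 12, 1, 7, 2, 9, 6, 11, 8, 5, 13]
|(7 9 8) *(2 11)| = 6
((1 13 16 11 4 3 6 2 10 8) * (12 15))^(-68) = (1 16 4 6 10)(2 8 13 11 3) = [0, 16, 8, 2, 6, 5, 10, 7, 13, 9, 1, 3, 12, 11, 14, 15, 4]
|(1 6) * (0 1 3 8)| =|(0 1 6 3 8)| =5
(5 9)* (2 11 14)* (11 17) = (2 17 11 14)(5 9) = [0, 1, 17, 3, 4, 9, 6, 7, 8, 5, 10, 14, 12, 13, 2, 15, 16, 11]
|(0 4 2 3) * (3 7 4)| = 6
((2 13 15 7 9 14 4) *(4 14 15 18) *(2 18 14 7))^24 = (18) = [0, 1, 2, 3, 4, 5, 6, 7, 8, 9, 10, 11, 12, 13, 14, 15, 16, 17, 18]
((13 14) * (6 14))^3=(14)=[0, 1, 2, 3, 4, 5, 6, 7, 8, 9, 10, 11, 12, 13, 14]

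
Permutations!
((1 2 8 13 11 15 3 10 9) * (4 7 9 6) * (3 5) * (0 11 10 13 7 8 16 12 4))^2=(0 15 3 10)(1 16 4 7)(2 12 8 9)(5 13 6 11)=[15, 16, 12, 10, 7, 13, 11, 1, 9, 2, 0, 5, 8, 6, 14, 3, 4]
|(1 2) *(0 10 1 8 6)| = 6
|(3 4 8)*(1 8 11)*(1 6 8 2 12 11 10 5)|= 10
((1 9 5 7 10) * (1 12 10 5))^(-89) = (1 9)(5 7)(10 12) = [0, 9, 2, 3, 4, 7, 6, 5, 8, 1, 12, 11, 10]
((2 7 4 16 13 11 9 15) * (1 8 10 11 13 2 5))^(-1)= (1 5 15 9 11 10 8)(2 16 4 7)= [0, 5, 16, 3, 7, 15, 6, 2, 1, 11, 8, 10, 12, 13, 14, 9, 4]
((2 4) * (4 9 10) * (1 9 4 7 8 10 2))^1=(1 9 2 4)(7 8 10)=[0, 9, 4, 3, 1, 5, 6, 8, 10, 2, 7]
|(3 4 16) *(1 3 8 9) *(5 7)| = |(1 3 4 16 8 9)(5 7)| = 6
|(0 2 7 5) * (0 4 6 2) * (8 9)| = 10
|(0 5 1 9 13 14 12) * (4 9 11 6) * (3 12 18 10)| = |(0 5 1 11 6 4 9 13 14 18 10 3 12)| = 13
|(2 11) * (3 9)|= |(2 11)(3 9)|= 2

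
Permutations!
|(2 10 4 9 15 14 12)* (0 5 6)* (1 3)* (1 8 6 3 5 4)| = |(0 4 9 15 14 12 2 10 1 5 3 8 6)| = 13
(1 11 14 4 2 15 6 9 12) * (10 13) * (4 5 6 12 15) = (1 11 14 5 6 9 15 12)(2 4)(10 13) = [0, 11, 4, 3, 2, 6, 9, 7, 8, 15, 13, 14, 1, 10, 5, 12]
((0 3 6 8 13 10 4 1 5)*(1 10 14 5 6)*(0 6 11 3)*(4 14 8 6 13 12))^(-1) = (1 3 11)(4 12 8 13 5 14 10) = [0, 3, 2, 11, 12, 14, 6, 7, 13, 9, 4, 1, 8, 5, 10]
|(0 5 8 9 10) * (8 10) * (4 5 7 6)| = 6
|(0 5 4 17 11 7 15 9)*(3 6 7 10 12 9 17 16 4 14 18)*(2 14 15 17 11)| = 14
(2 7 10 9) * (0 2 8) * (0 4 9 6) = (0 2 7 10 6)(4 9 8) = [2, 1, 7, 3, 9, 5, 0, 10, 4, 8, 6]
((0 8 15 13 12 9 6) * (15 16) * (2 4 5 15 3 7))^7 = [5, 1, 6, 12, 0, 8, 4, 9, 15, 2, 10, 11, 7, 3, 14, 16, 13] = (0 5 8 15 16 13 3 12 7 9 2 6 4)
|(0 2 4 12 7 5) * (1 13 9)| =6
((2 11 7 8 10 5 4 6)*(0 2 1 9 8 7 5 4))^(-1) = (0 5 11 2)(1 6 4 10 8 9) = [5, 6, 0, 3, 10, 11, 4, 7, 9, 1, 8, 2]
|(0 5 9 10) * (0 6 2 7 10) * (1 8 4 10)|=|(0 5 9)(1 8 4 10 6 2 7)|=21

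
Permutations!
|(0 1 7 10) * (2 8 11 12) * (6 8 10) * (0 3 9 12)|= 30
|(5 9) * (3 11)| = |(3 11)(5 9)| = 2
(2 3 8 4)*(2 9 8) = (2 3)(4 9 8) = [0, 1, 3, 2, 9, 5, 6, 7, 4, 8]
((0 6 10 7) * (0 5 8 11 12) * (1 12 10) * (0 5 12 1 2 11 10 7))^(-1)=(0 10 8 5 12 7 11 2 6)=[10, 1, 6, 3, 4, 12, 0, 11, 5, 9, 8, 2, 7]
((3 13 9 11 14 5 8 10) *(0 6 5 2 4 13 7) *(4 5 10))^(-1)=(0 7 3 10 6)(2 14 11 9 13 4 8 5)=[7, 1, 14, 10, 8, 2, 0, 3, 5, 13, 6, 9, 12, 4, 11]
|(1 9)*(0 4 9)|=4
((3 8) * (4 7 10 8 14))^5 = (3 8 10 7 4 14) = [0, 1, 2, 8, 14, 5, 6, 4, 10, 9, 7, 11, 12, 13, 3]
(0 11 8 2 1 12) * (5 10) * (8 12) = (0 11 12)(1 8 2)(5 10) = [11, 8, 1, 3, 4, 10, 6, 7, 2, 9, 5, 12, 0]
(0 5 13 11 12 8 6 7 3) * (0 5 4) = (0 4)(3 5 13 11 12 8 6 7) = [4, 1, 2, 5, 0, 13, 7, 3, 6, 9, 10, 12, 8, 11]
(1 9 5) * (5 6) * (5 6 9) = (9)(1 5) = [0, 5, 2, 3, 4, 1, 6, 7, 8, 9]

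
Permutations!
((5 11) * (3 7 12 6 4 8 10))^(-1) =(3 10 8 4 6 12 7)(5 11) =[0, 1, 2, 10, 6, 11, 12, 3, 4, 9, 8, 5, 7]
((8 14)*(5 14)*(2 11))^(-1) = (2 11)(5 8 14) = [0, 1, 11, 3, 4, 8, 6, 7, 14, 9, 10, 2, 12, 13, 5]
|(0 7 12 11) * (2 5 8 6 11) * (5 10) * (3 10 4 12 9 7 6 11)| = |(0 6 3 10 5 8 11)(2 4 12)(7 9)| = 42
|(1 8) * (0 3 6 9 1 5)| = 7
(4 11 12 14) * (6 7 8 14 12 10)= (4 11 10 6 7 8 14)= [0, 1, 2, 3, 11, 5, 7, 8, 14, 9, 6, 10, 12, 13, 4]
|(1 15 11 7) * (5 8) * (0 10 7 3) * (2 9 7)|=18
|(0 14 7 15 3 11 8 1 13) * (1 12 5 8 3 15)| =|(15)(0 14 7 1 13)(3 11)(5 8 12)| =30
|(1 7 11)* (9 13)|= |(1 7 11)(9 13)|= 6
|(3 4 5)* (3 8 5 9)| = |(3 4 9)(5 8)| = 6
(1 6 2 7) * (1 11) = (1 6 2 7 11) = [0, 6, 7, 3, 4, 5, 2, 11, 8, 9, 10, 1]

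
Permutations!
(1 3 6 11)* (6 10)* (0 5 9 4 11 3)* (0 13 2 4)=[5, 13, 4, 10, 11, 9, 3, 7, 8, 0, 6, 1, 12, 2]=(0 5 9)(1 13 2 4 11)(3 10 6)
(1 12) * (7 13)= (1 12)(7 13)= [0, 12, 2, 3, 4, 5, 6, 13, 8, 9, 10, 11, 1, 7]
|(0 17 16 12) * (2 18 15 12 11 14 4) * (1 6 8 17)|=13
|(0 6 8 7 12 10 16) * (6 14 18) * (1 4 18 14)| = |(0 1 4 18 6 8 7 12 10 16)| = 10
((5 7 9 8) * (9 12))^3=(5 9 7 8 12)=[0, 1, 2, 3, 4, 9, 6, 8, 12, 7, 10, 11, 5]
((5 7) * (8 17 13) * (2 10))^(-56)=(8 17 13)=[0, 1, 2, 3, 4, 5, 6, 7, 17, 9, 10, 11, 12, 8, 14, 15, 16, 13]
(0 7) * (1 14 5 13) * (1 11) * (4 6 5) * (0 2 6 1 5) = (0 7 2 6)(1 14 4)(5 13 11) = [7, 14, 6, 3, 1, 13, 0, 2, 8, 9, 10, 5, 12, 11, 4]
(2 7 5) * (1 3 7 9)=(1 3 7 5 2 9)=[0, 3, 9, 7, 4, 2, 6, 5, 8, 1]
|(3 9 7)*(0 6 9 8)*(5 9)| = 7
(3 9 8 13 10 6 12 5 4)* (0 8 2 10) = (0 8 13)(2 10 6 12 5 4 3 9) = [8, 1, 10, 9, 3, 4, 12, 7, 13, 2, 6, 11, 5, 0]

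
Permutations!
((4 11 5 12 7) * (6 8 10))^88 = (4 12 11 7 5)(6 8 10) = [0, 1, 2, 3, 12, 4, 8, 5, 10, 9, 6, 7, 11]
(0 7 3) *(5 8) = (0 7 3)(5 8) = [7, 1, 2, 0, 4, 8, 6, 3, 5]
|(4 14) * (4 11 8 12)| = |(4 14 11 8 12)| = 5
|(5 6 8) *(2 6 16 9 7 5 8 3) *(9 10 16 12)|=12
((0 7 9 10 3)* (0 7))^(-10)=(3 9)(7 10)=[0, 1, 2, 9, 4, 5, 6, 10, 8, 3, 7]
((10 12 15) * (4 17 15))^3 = [0, 1, 2, 3, 10, 5, 6, 7, 8, 9, 17, 11, 15, 13, 14, 4, 16, 12] = (4 10 17 12 15)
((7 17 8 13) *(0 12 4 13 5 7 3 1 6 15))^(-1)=(0 15 6 1 3 13 4 12)(5 8 17 7)=[15, 3, 2, 13, 12, 8, 1, 5, 17, 9, 10, 11, 0, 4, 14, 6, 16, 7]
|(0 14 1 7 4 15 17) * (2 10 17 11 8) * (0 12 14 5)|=22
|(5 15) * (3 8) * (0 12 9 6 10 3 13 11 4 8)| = |(0 12 9 6 10 3)(4 8 13 11)(5 15)| = 12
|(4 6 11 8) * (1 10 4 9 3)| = 8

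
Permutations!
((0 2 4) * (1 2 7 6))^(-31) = (0 4 2 1 6 7) = [4, 6, 1, 3, 2, 5, 7, 0]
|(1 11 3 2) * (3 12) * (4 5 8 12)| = |(1 11 4 5 8 12 3 2)| = 8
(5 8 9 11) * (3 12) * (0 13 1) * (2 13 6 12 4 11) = (0 6 12 3 4 11 5 8 9 2 13 1) = [6, 0, 13, 4, 11, 8, 12, 7, 9, 2, 10, 5, 3, 1]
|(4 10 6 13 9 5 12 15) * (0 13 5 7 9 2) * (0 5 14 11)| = |(0 13 2 5 12 15 4 10 6 14 11)(7 9)| = 22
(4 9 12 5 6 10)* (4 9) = (5 6 10 9 12) = [0, 1, 2, 3, 4, 6, 10, 7, 8, 12, 9, 11, 5]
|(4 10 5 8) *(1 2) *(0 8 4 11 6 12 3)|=|(0 8 11 6 12 3)(1 2)(4 10 5)|=6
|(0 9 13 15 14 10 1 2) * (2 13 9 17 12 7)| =|(0 17 12 7 2)(1 13 15 14 10)| =5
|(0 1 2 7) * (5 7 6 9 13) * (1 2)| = |(0 2 6 9 13 5 7)| = 7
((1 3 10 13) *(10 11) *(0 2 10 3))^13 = [13, 10, 1, 11, 4, 5, 6, 7, 8, 9, 0, 3, 12, 2] = (0 13 2 1 10)(3 11)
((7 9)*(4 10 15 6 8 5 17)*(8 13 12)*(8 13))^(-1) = [0, 1, 2, 3, 17, 8, 15, 9, 6, 7, 4, 11, 13, 12, 14, 10, 16, 5] = (4 17 5 8 6 15 10)(7 9)(12 13)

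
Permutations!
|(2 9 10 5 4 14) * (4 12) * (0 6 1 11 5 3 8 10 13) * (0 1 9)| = 33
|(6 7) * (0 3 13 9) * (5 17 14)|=12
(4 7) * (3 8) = (3 8)(4 7) = [0, 1, 2, 8, 7, 5, 6, 4, 3]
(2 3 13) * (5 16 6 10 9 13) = (2 3 5 16 6 10 9 13) = [0, 1, 3, 5, 4, 16, 10, 7, 8, 13, 9, 11, 12, 2, 14, 15, 6]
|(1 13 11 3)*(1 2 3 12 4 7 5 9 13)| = |(2 3)(4 7 5 9 13 11 12)| = 14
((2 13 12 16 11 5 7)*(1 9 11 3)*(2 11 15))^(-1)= (1 3 16 12 13 2 15 9)(5 11 7)= [0, 3, 15, 16, 4, 11, 6, 5, 8, 1, 10, 7, 13, 2, 14, 9, 12]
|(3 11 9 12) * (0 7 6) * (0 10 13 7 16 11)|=|(0 16 11 9 12 3)(6 10 13 7)|=12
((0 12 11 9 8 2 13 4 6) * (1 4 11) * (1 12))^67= [6, 0, 11, 3, 1, 5, 4, 7, 13, 2, 10, 8, 12, 9]= (0 6 4 1)(2 11 8 13 9)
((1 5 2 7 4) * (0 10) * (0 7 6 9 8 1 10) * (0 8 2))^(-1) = [5, 8, 9, 3, 7, 1, 2, 10, 0, 6, 4] = (0 5 1 8)(2 9 6)(4 7 10)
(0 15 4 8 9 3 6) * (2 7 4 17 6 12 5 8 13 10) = (0 15 17 6)(2 7 4 13 10)(3 12 5 8 9) = [15, 1, 7, 12, 13, 8, 0, 4, 9, 3, 2, 11, 5, 10, 14, 17, 16, 6]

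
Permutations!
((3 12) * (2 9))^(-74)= (12)= [0, 1, 2, 3, 4, 5, 6, 7, 8, 9, 10, 11, 12]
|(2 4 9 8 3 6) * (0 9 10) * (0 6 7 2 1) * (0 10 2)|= |(0 9 8 3 7)(1 10 6)(2 4)|= 30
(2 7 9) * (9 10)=(2 7 10 9)=[0, 1, 7, 3, 4, 5, 6, 10, 8, 2, 9]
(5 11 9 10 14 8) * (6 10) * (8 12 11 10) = (5 10 14 12 11 9 6 8) = [0, 1, 2, 3, 4, 10, 8, 7, 5, 6, 14, 9, 11, 13, 12]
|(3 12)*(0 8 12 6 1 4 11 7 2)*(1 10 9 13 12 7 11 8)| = 6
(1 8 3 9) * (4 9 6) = (1 8 3 6 4 9) = [0, 8, 2, 6, 9, 5, 4, 7, 3, 1]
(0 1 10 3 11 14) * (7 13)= (0 1 10 3 11 14)(7 13)= [1, 10, 2, 11, 4, 5, 6, 13, 8, 9, 3, 14, 12, 7, 0]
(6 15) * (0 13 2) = (0 13 2)(6 15) = [13, 1, 0, 3, 4, 5, 15, 7, 8, 9, 10, 11, 12, 2, 14, 6]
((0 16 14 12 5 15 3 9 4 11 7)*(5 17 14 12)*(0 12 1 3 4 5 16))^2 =(1 9 15 11 12 14)(3 5 4 7 17 16) =[0, 9, 2, 5, 7, 4, 6, 17, 8, 15, 10, 12, 14, 13, 1, 11, 3, 16]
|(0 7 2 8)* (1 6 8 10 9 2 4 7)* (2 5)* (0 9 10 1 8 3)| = 8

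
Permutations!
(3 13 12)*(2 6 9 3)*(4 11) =(2 6 9 3 13 12)(4 11) =[0, 1, 6, 13, 11, 5, 9, 7, 8, 3, 10, 4, 2, 12]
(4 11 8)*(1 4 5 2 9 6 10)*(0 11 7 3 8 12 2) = [11, 4, 9, 8, 7, 0, 10, 3, 5, 6, 1, 12, 2] = (0 11 12 2 9 6 10 1 4 7 3 8 5)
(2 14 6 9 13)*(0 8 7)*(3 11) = (0 8 7)(2 14 6 9 13)(3 11) = [8, 1, 14, 11, 4, 5, 9, 0, 7, 13, 10, 3, 12, 2, 6]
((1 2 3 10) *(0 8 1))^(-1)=(0 10 3 2 1 8)=[10, 8, 1, 2, 4, 5, 6, 7, 0, 9, 3]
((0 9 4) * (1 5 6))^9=(9)=[0, 1, 2, 3, 4, 5, 6, 7, 8, 9]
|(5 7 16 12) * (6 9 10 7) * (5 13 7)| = |(5 6 9 10)(7 16 12 13)| = 4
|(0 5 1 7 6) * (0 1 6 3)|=6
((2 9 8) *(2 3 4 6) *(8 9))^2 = (9)(2 3 6 8 4) = [0, 1, 3, 6, 2, 5, 8, 7, 4, 9]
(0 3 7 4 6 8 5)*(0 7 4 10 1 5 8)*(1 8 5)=[3, 1, 2, 4, 6, 7, 0, 10, 5, 9, 8]=(0 3 4 6)(5 7 10 8)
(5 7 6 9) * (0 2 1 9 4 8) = [2, 9, 1, 3, 8, 7, 4, 6, 0, 5] = (0 2 1 9 5 7 6 4 8)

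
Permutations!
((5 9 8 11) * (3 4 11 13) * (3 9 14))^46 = (3 4 11 5 14)(8 13 9) = [0, 1, 2, 4, 11, 14, 6, 7, 13, 8, 10, 5, 12, 9, 3]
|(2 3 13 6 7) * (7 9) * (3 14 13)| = 6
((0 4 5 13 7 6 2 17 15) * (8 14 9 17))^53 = (0 6 17 13 14 4 2 15 7 9 5 8) = [6, 1, 15, 3, 2, 8, 17, 9, 0, 5, 10, 11, 12, 14, 4, 7, 16, 13]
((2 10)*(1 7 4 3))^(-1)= (1 3 4 7)(2 10)= [0, 3, 10, 4, 7, 5, 6, 1, 8, 9, 2]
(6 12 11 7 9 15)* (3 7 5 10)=(3 7 9 15 6 12 11 5 10)=[0, 1, 2, 7, 4, 10, 12, 9, 8, 15, 3, 5, 11, 13, 14, 6]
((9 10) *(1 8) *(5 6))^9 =(1 8)(5 6)(9 10) =[0, 8, 2, 3, 4, 6, 5, 7, 1, 10, 9]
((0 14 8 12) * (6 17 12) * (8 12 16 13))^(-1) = [12, 1, 2, 3, 4, 5, 8, 7, 13, 9, 10, 11, 14, 16, 0, 15, 17, 6] = (0 12 14)(6 8 13 16 17)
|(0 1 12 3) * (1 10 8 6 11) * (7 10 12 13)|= |(0 12 3)(1 13 7 10 8 6 11)|= 21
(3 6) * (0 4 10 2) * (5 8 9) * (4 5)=(0 5 8 9 4 10 2)(3 6)=[5, 1, 0, 6, 10, 8, 3, 7, 9, 4, 2]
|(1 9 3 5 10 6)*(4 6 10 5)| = |(10)(1 9 3 4 6)| = 5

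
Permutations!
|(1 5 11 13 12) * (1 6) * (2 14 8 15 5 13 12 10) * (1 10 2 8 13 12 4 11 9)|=24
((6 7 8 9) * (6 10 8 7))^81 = (10) = [0, 1, 2, 3, 4, 5, 6, 7, 8, 9, 10]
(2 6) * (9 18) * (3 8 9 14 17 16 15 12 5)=(2 6)(3 8 9 18 14 17 16 15 12 5)=[0, 1, 6, 8, 4, 3, 2, 7, 9, 18, 10, 11, 5, 13, 17, 12, 15, 16, 14]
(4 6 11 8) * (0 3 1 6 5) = (0 3 1 6 11 8 4 5) = [3, 6, 2, 1, 5, 0, 11, 7, 4, 9, 10, 8]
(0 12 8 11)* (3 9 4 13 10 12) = [3, 1, 2, 9, 13, 5, 6, 7, 11, 4, 12, 0, 8, 10] = (0 3 9 4 13 10 12 8 11)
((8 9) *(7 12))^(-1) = (7 12)(8 9) = [0, 1, 2, 3, 4, 5, 6, 12, 9, 8, 10, 11, 7]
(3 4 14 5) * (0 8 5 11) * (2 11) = [8, 1, 11, 4, 14, 3, 6, 7, 5, 9, 10, 0, 12, 13, 2] = (0 8 5 3 4 14 2 11)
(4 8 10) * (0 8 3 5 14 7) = (0 8 10 4 3 5 14 7) = [8, 1, 2, 5, 3, 14, 6, 0, 10, 9, 4, 11, 12, 13, 7]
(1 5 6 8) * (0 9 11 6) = (0 9 11 6 8 1 5) = [9, 5, 2, 3, 4, 0, 8, 7, 1, 11, 10, 6]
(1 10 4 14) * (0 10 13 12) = (0 10 4 14 1 13 12) = [10, 13, 2, 3, 14, 5, 6, 7, 8, 9, 4, 11, 0, 12, 1]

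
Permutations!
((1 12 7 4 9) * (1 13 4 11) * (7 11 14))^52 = [0, 12, 2, 3, 9, 5, 6, 7, 8, 13, 10, 1, 11, 4, 14] = (14)(1 12 11)(4 9 13)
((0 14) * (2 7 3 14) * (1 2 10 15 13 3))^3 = (0 13)(3 10)(14 15) = [13, 1, 2, 10, 4, 5, 6, 7, 8, 9, 3, 11, 12, 0, 15, 14]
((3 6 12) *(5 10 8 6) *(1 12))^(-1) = [0, 6, 2, 12, 4, 3, 8, 7, 10, 9, 5, 11, 1] = (1 6 8 10 5 3 12)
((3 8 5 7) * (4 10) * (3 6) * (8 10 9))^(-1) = (3 6 7 5 8 9 4 10) = [0, 1, 2, 6, 10, 8, 7, 5, 9, 4, 3]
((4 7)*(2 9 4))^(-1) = (2 7 4 9) = [0, 1, 7, 3, 9, 5, 6, 4, 8, 2]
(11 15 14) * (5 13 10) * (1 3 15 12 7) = (1 3 15 14 11 12 7)(5 13 10) = [0, 3, 2, 15, 4, 13, 6, 1, 8, 9, 5, 12, 7, 10, 11, 14]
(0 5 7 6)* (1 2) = (0 5 7 6)(1 2) = [5, 2, 1, 3, 4, 7, 0, 6]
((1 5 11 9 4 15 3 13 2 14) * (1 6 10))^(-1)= (1 10 6 14 2 13 3 15 4 9 11 5)= [0, 10, 13, 15, 9, 1, 14, 7, 8, 11, 6, 5, 12, 3, 2, 4]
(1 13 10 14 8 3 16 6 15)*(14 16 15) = [0, 13, 2, 15, 4, 5, 14, 7, 3, 9, 16, 11, 12, 10, 8, 1, 6] = (1 13 10 16 6 14 8 3 15)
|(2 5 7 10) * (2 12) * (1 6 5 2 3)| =7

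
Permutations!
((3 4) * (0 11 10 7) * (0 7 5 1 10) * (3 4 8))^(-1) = (0 11)(1 5 10)(3 8) = [11, 5, 2, 8, 4, 10, 6, 7, 3, 9, 1, 0]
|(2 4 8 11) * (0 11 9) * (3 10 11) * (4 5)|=|(0 3 10 11 2 5 4 8 9)|=9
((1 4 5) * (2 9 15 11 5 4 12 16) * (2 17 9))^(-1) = (1 5 11 15 9 17 16 12) = [0, 5, 2, 3, 4, 11, 6, 7, 8, 17, 10, 15, 1, 13, 14, 9, 12, 16]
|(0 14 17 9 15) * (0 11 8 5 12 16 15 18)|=|(0 14 17 9 18)(5 12 16 15 11 8)|=30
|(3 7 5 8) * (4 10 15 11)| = |(3 7 5 8)(4 10 15 11)| = 4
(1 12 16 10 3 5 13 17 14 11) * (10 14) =(1 12 16 14 11)(3 5 13 17 10) =[0, 12, 2, 5, 4, 13, 6, 7, 8, 9, 3, 1, 16, 17, 11, 15, 14, 10]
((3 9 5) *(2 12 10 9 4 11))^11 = (2 9 4 12 5 11 10 3) = [0, 1, 9, 2, 12, 11, 6, 7, 8, 4, 3, 10, 5]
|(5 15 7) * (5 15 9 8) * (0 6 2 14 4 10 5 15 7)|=10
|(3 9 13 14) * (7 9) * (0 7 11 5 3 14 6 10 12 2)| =24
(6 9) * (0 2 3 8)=(0 2 3 8)(6 9)=[2, 1, 3, 8, 4, 5, 9, 7, 0, 6]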